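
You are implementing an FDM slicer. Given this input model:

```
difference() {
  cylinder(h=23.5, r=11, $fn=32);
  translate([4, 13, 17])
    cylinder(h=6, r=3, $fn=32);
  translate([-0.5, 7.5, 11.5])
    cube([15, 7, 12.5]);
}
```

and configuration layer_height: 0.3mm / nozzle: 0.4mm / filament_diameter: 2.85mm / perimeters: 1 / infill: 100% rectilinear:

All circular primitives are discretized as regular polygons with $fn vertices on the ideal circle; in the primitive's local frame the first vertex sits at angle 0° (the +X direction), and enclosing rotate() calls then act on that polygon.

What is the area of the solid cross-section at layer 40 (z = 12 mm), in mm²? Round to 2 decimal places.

At z = 12 mm: the r=11 cylinder contributes a regular 32-gon of circumradius 11 (area = (32/2)·11.000²·sin(360°/32) = 377.69 mm²); the cylinder at (4, 13) is absent (z outside [17, 23]); the 15×7 cube at (-0.5, 7.5) contributes its full rectangle (area 105.00 mm²); Taking the first minus the rest: starting from the r=11 cylinder (377.69 mm²), the 15×7 cube at (-0.5, 7.5) partially overlaps it — only the 20.89 mm² overlap (of its 105.00 mm²) is removed, clipping the outline — area = 356.80 mm². Overall, the cross-section is a single solid region. Net area = 356.80 mm².

356.80 mm²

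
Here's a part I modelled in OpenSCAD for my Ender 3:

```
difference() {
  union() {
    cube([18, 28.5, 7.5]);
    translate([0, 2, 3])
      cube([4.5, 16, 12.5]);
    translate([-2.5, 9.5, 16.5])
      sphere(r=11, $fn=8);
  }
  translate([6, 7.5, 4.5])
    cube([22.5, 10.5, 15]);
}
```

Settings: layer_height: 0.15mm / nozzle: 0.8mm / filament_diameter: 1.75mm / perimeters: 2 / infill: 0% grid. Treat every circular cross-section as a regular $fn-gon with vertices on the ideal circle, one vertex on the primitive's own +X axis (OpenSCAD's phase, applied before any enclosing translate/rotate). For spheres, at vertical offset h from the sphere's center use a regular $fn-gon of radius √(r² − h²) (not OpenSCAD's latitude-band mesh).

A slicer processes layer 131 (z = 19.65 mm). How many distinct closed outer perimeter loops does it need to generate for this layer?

1

At z = 19.65 mm: the cube does not reach this height (z outside [0, 7.5]); the cube at (0, 2) does not reach this height (z outside [3, 15.5]); the r=11 sphere at (-2.5, 9.5) slices to a regular 8-gon of circumradius 10.539 (√(r²−h²) with h=3.15 from center); Merging all regions: only the r=11 sphere at (-2.5, 9.5) is present, so the union is just that shape — 1 connected region; the cube at (6, 7.5) is absent (z outside [4.5, 19.5]); After the difference (first − rest): none of the subtracted shapes is present at this height, so the result so far is unchanged — 1 connected region. The result has 1 disconnected region.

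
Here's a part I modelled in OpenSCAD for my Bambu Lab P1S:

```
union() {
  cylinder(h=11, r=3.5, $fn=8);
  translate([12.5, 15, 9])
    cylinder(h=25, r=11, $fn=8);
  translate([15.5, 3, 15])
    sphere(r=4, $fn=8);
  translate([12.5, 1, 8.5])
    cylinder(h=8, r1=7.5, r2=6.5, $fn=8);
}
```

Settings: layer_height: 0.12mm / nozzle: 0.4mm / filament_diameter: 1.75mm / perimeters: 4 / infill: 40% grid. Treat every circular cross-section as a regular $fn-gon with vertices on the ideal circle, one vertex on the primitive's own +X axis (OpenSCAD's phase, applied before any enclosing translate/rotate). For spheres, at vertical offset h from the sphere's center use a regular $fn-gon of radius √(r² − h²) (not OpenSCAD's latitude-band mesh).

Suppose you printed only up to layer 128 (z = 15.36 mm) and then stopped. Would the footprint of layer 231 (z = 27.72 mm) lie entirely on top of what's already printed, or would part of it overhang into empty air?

entirely on top

Compare the two slices. At z = 15.36: the cylinder does not reach this height (z outside [0, 11]); the r=11 cylinder at (12.5, 15) contributes a regular 8-gon of circumradius 11 (area = (8/2)·11.000²·sin(360°/8) = 342.24 mm²); the sphere at (15.5, 3): section is a regular 8-gon, circumradius = √(r²−h²) = √(4²−0.36²) = 3.984 (area = (8/2)·3.984²·sin(360°/8) = 44.89 mm²); the cone at (12.5, 1) (r1=7.5→r2=6.5) has section circumradius 6.643 here — a regular 8-gon (area = (8/2)·6.643²·sin(360°/8) = 124.80 mm²); Merging all regions: the regions partially overlap — summed areas 511.93 mm² minus the doubly-counted overlap 56.56 mm² gives 455.37 mm² — area = 455.37 mm². At z = 27.72: the cylinder is absent (z outside [0, 11]); the r=11 cylinder at (12.5, 15) gives a regular 8-gon of circumradius 11 (constant along its height) (area = (8/2)·11.000²·sin(360°/8) = 342.24 mm²); the sphere at (15.5, 3) does not reach this height (|z−center|=12.720 > r=4); the cone at (12.5, 1) does not reach this height (z outside [8.5, 16.5]); Merging all regions: only the r=11 cylinder at (12.5, 15) is present, so the union is just that shape — area = 342.24 mm². Checking containment: the cross-section at z = 27.72 is a subset of the cross-section at z = 15.36.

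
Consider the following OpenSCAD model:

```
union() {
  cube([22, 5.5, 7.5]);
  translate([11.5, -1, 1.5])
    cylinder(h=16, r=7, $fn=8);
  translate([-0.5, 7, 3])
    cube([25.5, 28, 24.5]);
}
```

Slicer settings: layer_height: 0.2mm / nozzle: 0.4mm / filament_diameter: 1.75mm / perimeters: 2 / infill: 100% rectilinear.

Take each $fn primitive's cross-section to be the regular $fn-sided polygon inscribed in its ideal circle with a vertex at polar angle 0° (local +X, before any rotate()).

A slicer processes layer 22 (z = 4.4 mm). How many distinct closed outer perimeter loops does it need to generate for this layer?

At z = 4.4 mm: the cube is present — its section is the full 22×5.5 rectangle; the cylinder at (11.5, -1): section is a regular 8-gon, circumradius r=7; the 25.5×28 cube at (-0.5, 7) contributes its full rectangle; Taking the union: the regions partially overlap (shared area 55.11 mm²), so overlapping operands fuse into one piece — 2 connected regions. The result has 2 disconnected regions.

2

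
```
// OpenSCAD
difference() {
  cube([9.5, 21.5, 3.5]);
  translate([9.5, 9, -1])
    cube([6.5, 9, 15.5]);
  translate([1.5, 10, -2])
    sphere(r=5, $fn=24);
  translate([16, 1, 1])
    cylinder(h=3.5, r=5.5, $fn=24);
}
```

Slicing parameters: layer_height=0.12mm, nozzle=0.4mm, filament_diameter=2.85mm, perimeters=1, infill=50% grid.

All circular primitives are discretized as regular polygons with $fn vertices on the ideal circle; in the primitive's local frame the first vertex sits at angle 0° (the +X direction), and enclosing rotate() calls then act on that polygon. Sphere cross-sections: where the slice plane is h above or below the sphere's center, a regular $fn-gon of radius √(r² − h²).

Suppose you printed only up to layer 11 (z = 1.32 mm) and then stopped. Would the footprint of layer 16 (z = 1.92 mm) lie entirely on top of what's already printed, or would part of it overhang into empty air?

part overhangs

Compare the two slices. At z = 1.32: the cube (footprint 9.5×21.5) is included at this height (area 204.25 mm²); the 6.5×9 cube at (9.5, 9) contributes its full rectangle (area 58.50 mm²); the sphere at (1.5, 10): section is a regular 24-gon, circumradius = √(r²−h²) = √(5²−3.32²) = 3.739 (area = (24/2)·3.739²·sin(360°/24) = 43.41 mm²); the r=5.5 cylinder at (16, 1) gives a regular 24-gon of circumradius 5.5 (constant along its height) (area = (24/2)·5.500²·sin(360°/24) = 93.95 mm²); Taking the first minus the rest: starting from the 9.5×21.5 cube (204.25 mm²), the 6.5×9 cube at (9.5, 9) misses the remaining region (no effect); the r=5 sphere at (1.5, 10) partially overlaps it — only the 32.55 mm² overlap (of its 43.41 mm²) is removed, clipping the outline; the r=5.5 cylinder at (16, 1) misses the remaining region (no effect) — area = 171.70 mm². At z = 1.92: the cube (footprint 9.5×21.5) is included at this height (area 204.25 mm²); the 6.5×9 cube at (9.5, 9) contributes its full rectangle (area 58.50 mm²); the r=5 sphere at (1.5, 10) slices to a regular 24-gon of circumradius 3.104 (√(r²−h²) with h=3.92 from center) (area = (24/2)·3.104²·sin(360°/24) = 29.92 mm²); the r=5.5 cylinder at (16, 1) contributes a regular 24-gon of circumradius 5.5 (area = (24/2)·5.500²·sin(360°/24) = 93.95 mm²); After the difference (first − rest): starting from the 9.5×21.5 cube (204.25 mm²), the 6.5×9 cube at (9.5, 9) misses the remaining region (no effect); the r=5 sphere at (1.5, 10) partially overlaps it — only the 23.84 mm² overlap (of its 29.92 mm²) is removed, clipping the outline; the r=5.5 cylinder at (16, 1) misses the remaining region (no effect) — area = 180.41 mm². Checking containment: at z = 1.92 the cross-section extends beyond the z = 1.32 cross-section by about 8.71 mm².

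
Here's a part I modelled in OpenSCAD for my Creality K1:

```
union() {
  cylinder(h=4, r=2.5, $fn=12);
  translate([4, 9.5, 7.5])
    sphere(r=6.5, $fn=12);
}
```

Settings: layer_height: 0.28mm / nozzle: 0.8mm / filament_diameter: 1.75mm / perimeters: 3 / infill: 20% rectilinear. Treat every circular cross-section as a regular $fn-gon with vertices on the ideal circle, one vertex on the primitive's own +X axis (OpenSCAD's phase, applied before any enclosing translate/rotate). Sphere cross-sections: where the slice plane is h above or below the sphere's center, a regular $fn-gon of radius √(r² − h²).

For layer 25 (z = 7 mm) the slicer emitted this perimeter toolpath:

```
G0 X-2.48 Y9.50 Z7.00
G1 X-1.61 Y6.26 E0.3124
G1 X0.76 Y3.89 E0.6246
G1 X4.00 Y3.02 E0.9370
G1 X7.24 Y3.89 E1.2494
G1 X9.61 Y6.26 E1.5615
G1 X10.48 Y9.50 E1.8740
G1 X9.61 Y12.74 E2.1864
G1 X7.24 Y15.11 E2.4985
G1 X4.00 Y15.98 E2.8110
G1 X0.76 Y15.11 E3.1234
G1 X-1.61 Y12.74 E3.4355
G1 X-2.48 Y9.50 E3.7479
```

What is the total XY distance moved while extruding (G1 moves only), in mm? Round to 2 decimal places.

Sum the Euclidean lengths of each G1 segment: total = 40.24 mm.

40.24 mm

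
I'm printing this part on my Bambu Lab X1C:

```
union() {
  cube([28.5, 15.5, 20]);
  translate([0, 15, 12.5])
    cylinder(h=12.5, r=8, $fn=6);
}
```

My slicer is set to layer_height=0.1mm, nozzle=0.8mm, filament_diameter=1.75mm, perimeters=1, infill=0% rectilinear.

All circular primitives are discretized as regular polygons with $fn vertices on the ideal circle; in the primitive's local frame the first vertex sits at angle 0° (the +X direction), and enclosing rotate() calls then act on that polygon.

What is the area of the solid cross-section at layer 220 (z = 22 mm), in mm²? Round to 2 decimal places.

166.28 mm²

At z = 22 mm: the cube is not intersected at this z (z outside [0, 20]); the r=8 cylinder at (0, 15) contributes a regular 6-gon of circumradius 8 (area = (6/2)·8.000²·sin(360°/6) = 166.28 mm²); Taking the union: only the r=8 cylinder at (0, 15) is present, so the union is just that shape — area = 166.28 mm². Overall, the cross-section is a single solid region. Net area = 166.28 mm².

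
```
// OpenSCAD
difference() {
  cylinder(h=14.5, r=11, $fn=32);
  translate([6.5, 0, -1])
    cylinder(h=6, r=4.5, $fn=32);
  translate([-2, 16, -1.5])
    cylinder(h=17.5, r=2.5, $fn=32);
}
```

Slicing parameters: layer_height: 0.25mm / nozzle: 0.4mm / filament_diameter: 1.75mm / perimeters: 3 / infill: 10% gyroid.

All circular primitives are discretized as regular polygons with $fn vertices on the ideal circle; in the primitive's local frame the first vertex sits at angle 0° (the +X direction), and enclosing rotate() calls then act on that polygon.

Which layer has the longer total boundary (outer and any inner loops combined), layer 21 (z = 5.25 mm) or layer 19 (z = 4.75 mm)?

Layer 21 (z = 5.25): the r=11 cylinder gives a regular 32-gon of circumradius 11 (constant along its height) (perimeter = 2·32·11.000·sin(180°/32) = 69.00 mm); the cylinder at (6.5, 0) does not reach this height (z outside [-1, 5]); the r=2.5 cylinder at (-2, 16) contributes a regular 32-gon of circumradius 2.5 (perimeter = 2·32·2.500·sin(180°/32) = 15.68 mm); Taking the first minus the rest: starting from the r=11 cylinder, the r=2.5 cylinder at (-2, 16) misses the remaining region (no effect) — boundary = 69.00 mm. So its perimeter = 69.00 mm. Layer 19 (z = 4.75): the r=11 cylinder contributes a regular 32-gon of circumradius 11 (perimeter = 2·32·11.000·sin(180°/32) = 69.00 mm); the cylinder at (6.5, 0): section is a regular 32-gon, circumradius r=4.5 (perimeter = 2·32·4.500·sin(180°/32) = 28.23 mm); the r=2.5 cylinder at (-2, 16) contributes a regular 32-gon of circumradius 2.5 (perimeter = 2·32·2.500·sin(180°/32) = 15.68 mm); Subtracting the remaining from the first: starting from the r=11 cylinder, the r=4.5 cylinder at (6.5, 0) lies inside it touching the edge (removes its full 63.21 mm²); the r=2.5 cylinder at (-2, 16) misses the remaining region (no effect) — boundary = 95.47 mm. So its perimeter = 95.47 mm. Layer 19 is larger (95.47 vs 69.00 mm).

layer 19 (z = 4.75 mm)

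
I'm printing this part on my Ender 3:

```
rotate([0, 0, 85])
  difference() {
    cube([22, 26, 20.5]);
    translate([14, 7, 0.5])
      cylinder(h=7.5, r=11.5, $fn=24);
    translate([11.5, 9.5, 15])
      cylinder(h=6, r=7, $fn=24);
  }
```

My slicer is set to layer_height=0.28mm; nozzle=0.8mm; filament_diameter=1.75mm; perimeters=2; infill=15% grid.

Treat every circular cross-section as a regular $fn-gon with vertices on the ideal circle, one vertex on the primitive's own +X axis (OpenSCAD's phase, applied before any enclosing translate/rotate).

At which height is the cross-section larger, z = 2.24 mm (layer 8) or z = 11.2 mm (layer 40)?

layer 40 (z = 11.2 mm)

Layer 8 (z = 2.24): the 22×26 cube contributes its full rectangle (area 572.00 mm²); the r=11.5 cylinder at (14, 7) contributes a regular 24-gon of circumradius 11.5 (area = (24/2)·11.500²·sin(360°/24) = 410.75 mm²); the cylinder at (11.5, 9.5) does not reach this height (z outside [15, 21]); Taking the first minus the rest: starting from the 22×26 cube (572.00 mm²), the r=11.5 cylinder at (14, 7) partially overlaps it — only the 316.73 mm² overlap (of its 410.75 mm²) is removed, clipping the outline — area = 255.27 mm²; (whole slice rotated 85° about Z — lengths, areas and connectivity unchanged). So its area = 255.27 mm². Layer 40 (z = 11.2): the cube is present — its section is the full 22×26 rectangle (area 572.00 mm²); the cylinder at (14, 7) is not intersected at this z (z outside [0.5, 8]); the cylinder at (11.5, 9.5) is not intersected at this z (z outside [15, 21]); After the difference (first − rest): none of the subtracted shapes is present at this height, so the 22×26 cube is unchanged — area = 572.00 mm²; (rotated 85° about Z; rotation is an isometry so areas/perimeters/island counts are preserved). So its area = 572.00 mm². Layer 40 is larger (572.00 vs 255.27 mm²).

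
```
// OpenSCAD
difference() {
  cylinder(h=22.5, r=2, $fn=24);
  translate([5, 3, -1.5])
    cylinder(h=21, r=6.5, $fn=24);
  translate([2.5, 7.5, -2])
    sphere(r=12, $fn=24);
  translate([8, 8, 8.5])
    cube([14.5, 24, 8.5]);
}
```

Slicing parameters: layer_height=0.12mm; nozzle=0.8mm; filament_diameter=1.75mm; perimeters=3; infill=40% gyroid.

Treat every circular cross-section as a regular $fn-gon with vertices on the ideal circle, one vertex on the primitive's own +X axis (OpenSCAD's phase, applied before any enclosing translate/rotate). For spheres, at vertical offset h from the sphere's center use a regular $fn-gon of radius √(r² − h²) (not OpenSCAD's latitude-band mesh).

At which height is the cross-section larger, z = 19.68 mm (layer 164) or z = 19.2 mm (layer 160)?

Layer 164 (z = 19.68): the r=2 cylinder contributes a regular 24-gon of circumradius 2 (area = (24/2)·2.000²·sin(360°/24) = 12.42 mm²); the cylinder at (5, 3) is not intersected at this z (z outside [-1.5, 19.5]); the sphere at (2.5, 7.5) does not reach this height (|z−center|=21.680 > r=12); the cube at (8, 8) is absent (z outside [8.5, 17]); Subtracting the remaining from the first: none of the subtracted shapes is present at this height, so the r=2 cylinder is unchanged — area = 12.42 mm². So its area = 12.42 mm². Layer 160 (z = 19.2): the r=2 cylinder gives a regular 24-gon of circumradius 2 (constant along its height) (area = (24/2)·2.000²·sin(360°/24) = 12.42 mm²); the r=6.5 cylinder at (5, 3) gives a regular 24-gon of circumradius 6.5 (constant along its height) (area = (24/2)·6.500²·sin(360°/24) = 131.22 mm²); the sphere at (2.5, 7.5) is absent (|z−center|=21.200 > r=12); the cube at (8, 8) is absent (z outside [8.5, 17]); Taking the first minus the rest: starting from the r=2 cylinder (12.42 mm²), the r=6.5 cylinder at (5, 3) partially overlaps it — only the 8.32 mm² overlap (of its 131.22 mm²) is removed, clipping the outline — area = 4.11 mm². So its area = 4.11 mm². Layer 164 is larger (12.42 vs 4.11 mm²).

layer 164 (z = 19.68 mm)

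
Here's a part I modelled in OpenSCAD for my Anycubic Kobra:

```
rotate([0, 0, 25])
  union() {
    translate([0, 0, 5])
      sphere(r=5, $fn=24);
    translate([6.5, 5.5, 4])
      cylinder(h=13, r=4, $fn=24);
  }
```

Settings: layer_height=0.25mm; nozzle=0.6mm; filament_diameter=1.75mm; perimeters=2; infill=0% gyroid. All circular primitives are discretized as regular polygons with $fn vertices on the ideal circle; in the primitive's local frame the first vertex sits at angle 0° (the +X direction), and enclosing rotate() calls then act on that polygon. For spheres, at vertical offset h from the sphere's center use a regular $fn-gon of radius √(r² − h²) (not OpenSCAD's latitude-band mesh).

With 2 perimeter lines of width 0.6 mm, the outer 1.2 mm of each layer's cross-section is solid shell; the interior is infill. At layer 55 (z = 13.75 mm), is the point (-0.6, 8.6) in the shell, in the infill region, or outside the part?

outside

At z = 13.75 mm: the sphere does not reach this height (|z−center|=8.750 > r=5); the r=4 cylinder at (6.5, 5.5) contributes a regular 24-gon of circumradius 4; Taking the union: only the r=4 cylinder at (6.5, 5.5) is present, so the union is just that shape — 1 connected region; (whole slice rotated 25° about Z — lengths, areas and connectivity unchanged). Overall, the cross-section is a single solid region. Undo the 25° rotation: the query point maps to (3.091, 8.048) in the un-rotated model frame. The nearest boundary edge runs (3.67, 8.33)→(3.04, 7.50); distance from the point to it = 0.29 mm. The point is not inside any of the regions above, so it lies outside the cross-section (0.29 mm from the nearest boundary).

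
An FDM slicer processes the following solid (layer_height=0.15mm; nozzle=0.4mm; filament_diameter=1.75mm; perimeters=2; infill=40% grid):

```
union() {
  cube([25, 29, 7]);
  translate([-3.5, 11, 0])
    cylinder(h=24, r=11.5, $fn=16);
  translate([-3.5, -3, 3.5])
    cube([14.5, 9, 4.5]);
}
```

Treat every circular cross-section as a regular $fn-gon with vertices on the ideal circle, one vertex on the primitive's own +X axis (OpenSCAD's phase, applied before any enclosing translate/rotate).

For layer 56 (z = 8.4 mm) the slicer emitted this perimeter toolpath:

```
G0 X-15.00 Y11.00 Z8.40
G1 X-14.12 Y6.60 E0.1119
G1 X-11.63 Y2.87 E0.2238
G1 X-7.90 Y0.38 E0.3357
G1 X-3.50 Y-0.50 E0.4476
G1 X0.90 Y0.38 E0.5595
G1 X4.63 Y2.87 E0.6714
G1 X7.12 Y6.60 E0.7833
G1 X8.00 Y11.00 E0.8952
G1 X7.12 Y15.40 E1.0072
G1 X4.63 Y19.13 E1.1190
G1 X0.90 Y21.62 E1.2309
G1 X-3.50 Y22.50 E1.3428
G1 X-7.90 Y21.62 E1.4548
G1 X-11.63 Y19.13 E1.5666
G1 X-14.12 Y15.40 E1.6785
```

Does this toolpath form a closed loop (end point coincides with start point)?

no

Start point (G0): (-15.00, 11.00). End point (last G1): the path does not return to the start — open.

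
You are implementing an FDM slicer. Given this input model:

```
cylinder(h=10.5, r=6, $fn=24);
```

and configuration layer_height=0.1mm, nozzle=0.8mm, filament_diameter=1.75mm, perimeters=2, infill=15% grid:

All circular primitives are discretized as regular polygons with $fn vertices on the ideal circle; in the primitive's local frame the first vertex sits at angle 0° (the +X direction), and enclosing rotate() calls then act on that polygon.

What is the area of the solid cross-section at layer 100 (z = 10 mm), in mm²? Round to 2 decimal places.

At z = 10 mm: the r=6 cylinder contributes a regular 24-gon of circumradius 6 (area = (24/2)·6.000²·sin(360°/24) = 111.81 mm²). Overall, the cross-section is a single solid region. Net area = 111.81 mm².

111.81 mm²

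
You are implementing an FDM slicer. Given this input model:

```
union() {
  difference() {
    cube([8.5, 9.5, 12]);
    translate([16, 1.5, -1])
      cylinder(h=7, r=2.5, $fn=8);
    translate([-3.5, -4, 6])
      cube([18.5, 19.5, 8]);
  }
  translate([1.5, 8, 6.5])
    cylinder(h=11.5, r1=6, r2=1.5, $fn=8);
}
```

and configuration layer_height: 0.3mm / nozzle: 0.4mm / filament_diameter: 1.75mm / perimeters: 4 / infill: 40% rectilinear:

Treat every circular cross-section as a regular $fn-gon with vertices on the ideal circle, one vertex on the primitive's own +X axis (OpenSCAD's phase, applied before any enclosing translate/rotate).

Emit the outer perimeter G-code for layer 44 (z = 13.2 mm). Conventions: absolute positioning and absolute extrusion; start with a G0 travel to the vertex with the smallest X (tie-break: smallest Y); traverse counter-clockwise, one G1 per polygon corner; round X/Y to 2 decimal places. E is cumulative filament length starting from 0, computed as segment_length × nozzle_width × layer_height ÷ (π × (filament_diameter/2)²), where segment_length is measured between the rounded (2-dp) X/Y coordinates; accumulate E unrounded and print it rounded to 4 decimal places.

At z = 13.2 mm: the cube is absent (z outside [0, 12]); the cylinder at (16, 1.5) does not reach this height (z outside [-1, 6]); the cube at (-3.5, -4) (footprint 18.5×19.5) is included at this height; Taking the first minus the rest: the first operand is absent here, so nothing remains; the cone at (1.5, 8) contributes a regular 8-gon of circumradius 3.378 (interpolated between r1=6 and r2=1.5 at t=0.583); Taking the union: only the cone at (1.5, 8) is present, so the union is just that shape — 1 connected region. The outline is a single polygon with 8 vertices. Extrusion per mm of travel: 0.4 × 0.3 / (π × 0.875²) = 0.049890. Accumulating E over each segment gives final E = 1.0325.

G0 X-1.88 Y8.00 Z13.20
G1 X-0.89 Y5.61 E0.1291
G1 X1.50 Y4.62 E0.2581
G1 X3.89 Y5.61 E0.3872
G1 X4.88 Y8.00 E0.5162
G1 X3.89 Y10.39 E0.6453
G1 X1.50 Y11.38 E0.7744
G1 X-0.89 Y10.39 E0.9034
G1 X-1.88 Y8.00 E1.0325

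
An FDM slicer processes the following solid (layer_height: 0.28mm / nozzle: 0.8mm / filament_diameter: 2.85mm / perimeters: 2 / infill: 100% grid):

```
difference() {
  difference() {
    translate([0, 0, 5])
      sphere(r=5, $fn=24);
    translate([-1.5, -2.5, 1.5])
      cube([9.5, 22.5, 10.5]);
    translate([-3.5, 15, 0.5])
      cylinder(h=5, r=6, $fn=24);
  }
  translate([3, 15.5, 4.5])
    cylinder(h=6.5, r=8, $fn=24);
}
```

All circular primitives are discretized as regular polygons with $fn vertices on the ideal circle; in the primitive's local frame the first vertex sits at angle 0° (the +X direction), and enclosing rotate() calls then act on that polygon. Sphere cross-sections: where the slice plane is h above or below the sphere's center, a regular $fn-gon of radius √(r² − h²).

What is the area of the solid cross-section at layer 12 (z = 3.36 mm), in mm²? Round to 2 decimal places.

At z = 3.36 mm: the r=5 sphere slices to a regular 24-gon of circumradius 4.723 (√(r²−h²) with h=1.64 from center) (area = (24/2)·4.723²·sin(360°/24) = 69.29 mm²); the 9.5×22.5 cube at (-1.5, -2.5) contributes its full rectangle (area 213.75 mm²); the cylinder at (-3.5, 15): section is a regular 24-gon, circumradius r=6 (area = (24/2)·6.000²·sin(360°/24) = 111.81 mm²); Taking the first minus the rest: starting from the r=5 sphere (69.29 mm²), the 9.5×22.5 cube at (-1.5, -2.5) partially overlaps it — only the 39.16 mm² overlap (of its 213.75 mm²) is removed, clipping the outline; the r=6 cylinder at (-3.5, 15) misses the remaining region (no effect) — area = 30.13 mm²; the cylinder at (3, 15.5) does not reach this height (z outside [4.5, 11]); After the difference (first − rest): none of the subtracted shapes is present at this height, so that combined region is unchanged — area = 30.13 mm². Overall, the cross-section is a single solid region. Net area = 30.13 mm².

30.13 mm²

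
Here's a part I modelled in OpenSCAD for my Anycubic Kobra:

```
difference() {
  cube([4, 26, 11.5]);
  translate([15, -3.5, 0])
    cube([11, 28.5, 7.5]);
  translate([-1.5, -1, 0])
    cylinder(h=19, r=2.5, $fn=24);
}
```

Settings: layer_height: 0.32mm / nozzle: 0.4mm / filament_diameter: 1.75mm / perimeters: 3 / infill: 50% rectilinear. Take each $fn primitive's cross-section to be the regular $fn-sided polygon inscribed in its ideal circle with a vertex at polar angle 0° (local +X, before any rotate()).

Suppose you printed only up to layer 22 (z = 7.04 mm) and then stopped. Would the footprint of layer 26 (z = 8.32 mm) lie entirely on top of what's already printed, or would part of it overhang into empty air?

Compare the two slices. At z = 7.04: the 4×26 cube contributes its full rectangle (area 104.00 mm²); the cube at (15, -3.5) (footprint 11×28.5) is included at this height (area 313.50 mm²); the r=2.5 cylinder at (-1.5, -1) gives a regular 24-gon of circumradius 2.5 (constant along its height) (area = (24/2)·2.500²·sin(360°/24) = 19.41 mm²); Subtracting the remaining from the first: starting from the 4×26 cube (104.00 mm²), the 11×28.5 cube at (15, -3.5) misses the remaining region (no effect); the r=2.5 cylinder at (-1.5, -1) partially overlaps it — only the 0.45 mm² overlap (of its 19.41 mm²) is removed, clipping the outline — area = 103.55 mm². At z = 8.32: the cube (footprint 4×26) is included at this height (area 104.00 mm²); the cube at (15, -3.5) is absent (z outside [0, 7.5]); the r=2.5 cylinder at (-1.5, -1) contributes a regular 24-gon of circumradius 2.5 (area = (24/2)·2.500²·sin(360°/24) = 19.41 mm²); After the difference (first − rest): starting from the 4×26 cube (104.00 mm²), the r=2.5 cylinder at (-1.5, -1) partially overlaps it — only the 0.45 mm² overlap (of its 19.41 mm²) is removed, clipping the outline — area = 103.55 mm². Checking containment: the cross-section at z = 8.32 is a subset of the cross-section at z = 7.04.

entirely on top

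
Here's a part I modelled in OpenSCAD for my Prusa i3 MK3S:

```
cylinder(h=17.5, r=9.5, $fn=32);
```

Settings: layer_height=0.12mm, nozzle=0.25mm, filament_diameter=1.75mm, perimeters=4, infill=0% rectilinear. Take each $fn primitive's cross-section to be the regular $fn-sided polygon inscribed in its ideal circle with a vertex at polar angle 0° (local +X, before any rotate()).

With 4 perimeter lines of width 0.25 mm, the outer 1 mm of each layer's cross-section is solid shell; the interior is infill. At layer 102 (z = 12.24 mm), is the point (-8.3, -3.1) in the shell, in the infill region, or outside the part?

At z = 12.24 mm: the cylinder: section is a regular 32-gon, circumradius r=9.5. Overall, the cross-section is a single solid region. The nearest boundary edge runs (-9.32, -1.85)→(-8.78, -3.64); distance from the point to it = 0.61 mm. The point is inside the cross-section, 0.61 mm from the nearest boundary — within the 1 mm shell band (4 × 0.25).

shell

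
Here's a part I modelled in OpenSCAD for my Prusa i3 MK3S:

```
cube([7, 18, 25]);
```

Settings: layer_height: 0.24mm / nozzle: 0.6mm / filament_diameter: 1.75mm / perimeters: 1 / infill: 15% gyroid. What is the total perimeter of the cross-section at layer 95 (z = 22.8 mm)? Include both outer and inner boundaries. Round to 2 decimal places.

At z = 22.8 mm: the 7×18 cube contributes its full rectangle (perimeter 50.00 mm). Overall, the cross-section is a single solid region. Total boundary length (outer) = 50.00 mm.

50.00 mm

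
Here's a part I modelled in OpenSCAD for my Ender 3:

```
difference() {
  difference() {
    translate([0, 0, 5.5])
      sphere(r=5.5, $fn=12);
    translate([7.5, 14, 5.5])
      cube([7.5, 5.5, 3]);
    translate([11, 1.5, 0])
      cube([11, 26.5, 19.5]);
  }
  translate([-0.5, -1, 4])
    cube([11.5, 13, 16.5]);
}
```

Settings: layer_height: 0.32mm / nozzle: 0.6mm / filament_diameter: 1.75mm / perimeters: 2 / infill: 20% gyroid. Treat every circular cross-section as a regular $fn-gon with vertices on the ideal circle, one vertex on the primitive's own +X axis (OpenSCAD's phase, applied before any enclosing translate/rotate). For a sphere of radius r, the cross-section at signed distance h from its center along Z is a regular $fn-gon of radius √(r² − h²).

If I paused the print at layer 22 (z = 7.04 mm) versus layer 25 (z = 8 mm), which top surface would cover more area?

layer 22 (z = 7.04 mm)

Layer 22 (z = 7.04): the sphere: section is a regular 12-gon, circumradius = √(r²−h²) = √(5.5²−1.54²) = 5.280 (area = (12/2)·5.280²·sin(360°/12) = 83.64 mm²); the 7.5×5.5 cube at (7.5, 14) contributes its full rectangle (area 41.25 mm²); the cube at (11, 1.5) is present — its section is the full 11×26.5 rectangle (area 291.50 mm²); Taking the first minus the rest: starting from the r=5.5 sphere (83.64 mm²), the 7.5×5.5 cube at (7.5, 14) misses the remaining region (no effect); the 11×26.5 cube at (11, 1.5) misses the remaining region (no effect) — area = 83.64 mm²; the cube at (-0.5, -1) is present — its section is the full 11.5×13 rectangle (area 149.50 mm²); After the difference (first − rest): starting from the result so far (83.64 mm²), the 11.5×13 cube at (-0.5, -1) partially overlaps it — only the 29.16 mm² overlap (of its 149.50 mm²) is removed, clipping the outline — area = 54.47 mm². So its area = 54.47 mm². Layer 25 (z = 8): the r=5.5 sphere contributes a regular 12-gon of circumradius √(5.5²−2.5²) = 4.899 (area = (12/2)·4.899²·sin(360°/12) = 72.00 mm²); the cube at (7.5, 14) (footprint 7.5×5.5) is included at this height (area 41.25 mm²); the 11×26.5 cube at (11, 1.5) contributes its full rectangle (area 291.50 mm²); Subtracting the remaining from the first: starting from the r=5.5 sphere (72.00 mm²), the 7.5×5.5 cube at (7.5, 14) misses the remaining region (no effect); the 11×26.5 cube at (11, 1.5) misses the remaining region (no effect) — area = 72.00 mm²; the 11.5×13 cube at (-0.5, -1) contributes its full rectangle (area 149.50 mm²); After the difference (first − rest): starting from that combined region (72.00 mm²), the 11.5×13 cube at (-0.5, -1) partially overlaps it — only the 25.68 mm² overlap (of its 149.50 mm²) is removed, clipping the outline — area = 46.32 mm². So its area = 46.32 mm². Layer 22 is larger (54.47 vs 46.32 mm²).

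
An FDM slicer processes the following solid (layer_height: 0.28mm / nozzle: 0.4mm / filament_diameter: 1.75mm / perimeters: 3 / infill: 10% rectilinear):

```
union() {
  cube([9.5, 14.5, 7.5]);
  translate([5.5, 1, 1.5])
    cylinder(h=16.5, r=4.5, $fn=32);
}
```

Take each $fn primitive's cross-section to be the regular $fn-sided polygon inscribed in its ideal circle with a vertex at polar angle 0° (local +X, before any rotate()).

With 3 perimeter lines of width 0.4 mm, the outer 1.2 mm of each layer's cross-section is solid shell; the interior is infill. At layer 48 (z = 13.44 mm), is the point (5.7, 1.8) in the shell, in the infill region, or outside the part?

infill

At z = 13.44 mm: the cube is not intersected at this z (z outside [0, 7.5]); the r=4.5 cylinder at (5.5, 1) contributes a regular 32-gon of circumradius 4.5; Taking the union: only the r=4.5 cylinder at (5.5, 1) is present, so the union is just that shape — 1 connected region. Overall, the cross-section is a single solid region. The nearest boundary edge runs (7.22, 5.16)→(6.38, 5.41); distance from the point to it = 3.65 mm. The point is inside the cross-section and 3.65 mm from the nearest boundary — more than the 1.2 mm shell width (3 × 0.4), so it's in the infill interior.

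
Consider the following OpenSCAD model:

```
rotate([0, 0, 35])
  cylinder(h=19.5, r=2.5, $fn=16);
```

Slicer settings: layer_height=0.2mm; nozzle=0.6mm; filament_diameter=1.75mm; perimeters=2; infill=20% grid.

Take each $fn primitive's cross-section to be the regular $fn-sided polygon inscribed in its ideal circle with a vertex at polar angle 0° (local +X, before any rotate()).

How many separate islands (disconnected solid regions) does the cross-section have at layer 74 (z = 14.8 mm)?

1

At z = 14.8 mm: the r=2.5 cylinder gives a regular 16-gon of circumradius 2.5 (constant along its height); (whole slice rotated 35° about Z — lengths, areas and connectivity unchanged). Overall, the cross-section is a single solid region. Island count = 1.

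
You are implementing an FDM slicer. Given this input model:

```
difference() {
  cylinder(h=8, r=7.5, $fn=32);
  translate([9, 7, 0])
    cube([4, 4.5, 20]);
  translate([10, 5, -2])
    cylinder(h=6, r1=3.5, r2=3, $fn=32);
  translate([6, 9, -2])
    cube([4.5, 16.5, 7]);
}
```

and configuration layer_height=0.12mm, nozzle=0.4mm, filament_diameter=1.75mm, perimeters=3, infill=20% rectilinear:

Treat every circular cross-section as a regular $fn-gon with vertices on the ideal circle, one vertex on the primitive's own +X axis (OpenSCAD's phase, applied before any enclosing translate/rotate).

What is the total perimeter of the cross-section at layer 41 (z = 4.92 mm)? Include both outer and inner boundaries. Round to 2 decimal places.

At z = 4.92 mm: the cylinder: section is a regular 32-gon, circumradius r=7.5 (perimeter = 2·32·7.500·sin(180°/32) = 47.05 mm); the cube at (9, 7) is present — its section is the full 4×4.5 rectangle (perimeter 17.00 mm); the cone at (10, 5) is absent (z outside [-2, 4]); the cube at (6, 9) is present — its section is the full 4.5×16.5 rectangle (perimeter 42.00 mm); After the difference (first − rest): starting from the r=7.5 cylinder, the 4×4.5 cube at (9, 7) misses the remaining region (no effect); the 4.5×16.5 cube at (6, 9) misses the remaining region (no effect) — boundary = 47.05 mm. Overall, the cross-section is a single solid region. Total boundary length (outer) = 47.05 mm.

47.05 mm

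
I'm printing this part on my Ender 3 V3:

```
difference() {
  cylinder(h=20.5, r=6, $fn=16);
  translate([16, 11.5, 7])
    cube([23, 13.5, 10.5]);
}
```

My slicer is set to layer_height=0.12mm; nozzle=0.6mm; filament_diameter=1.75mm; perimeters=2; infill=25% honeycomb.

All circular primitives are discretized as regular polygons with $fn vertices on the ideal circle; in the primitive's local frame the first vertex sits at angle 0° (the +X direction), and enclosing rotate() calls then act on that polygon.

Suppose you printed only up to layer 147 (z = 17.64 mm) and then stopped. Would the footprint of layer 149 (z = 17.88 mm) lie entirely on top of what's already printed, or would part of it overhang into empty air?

Compare the two slices. At z = 17.64: the r=6 cylinder contributes a regular 16-gon of circumradius 6 (area = (16/2)·6.000²·sin(360°/16) = 110.21 mm²); the cube at (16, 11.5) is not intersected at this z (z outside [7, 17.5]); Subtracting the remaining from the first: none of the subtracted shapes is present at this height, so the r=6 cylinder is unchanged — area = 110.21 mm². At z = 17.88: the r=6 cylinder gives a regular 16-gon of circumradius 6 (constant along its height) (area = (16/2)·6.000²·sin(360°/16) = 110.21 mm²); the cube at (16, 11.5) does not reach this height (z outside [7, 17.5]); Taking the first minus the rest: none of the subtracted shapes is present at this height, so the r=6 cylinder is unchanged — area = 110.21 mm². Checking containment: the cross-section at z = 17.88 is a subset of the cross-section at z = 17.64.

entirely on top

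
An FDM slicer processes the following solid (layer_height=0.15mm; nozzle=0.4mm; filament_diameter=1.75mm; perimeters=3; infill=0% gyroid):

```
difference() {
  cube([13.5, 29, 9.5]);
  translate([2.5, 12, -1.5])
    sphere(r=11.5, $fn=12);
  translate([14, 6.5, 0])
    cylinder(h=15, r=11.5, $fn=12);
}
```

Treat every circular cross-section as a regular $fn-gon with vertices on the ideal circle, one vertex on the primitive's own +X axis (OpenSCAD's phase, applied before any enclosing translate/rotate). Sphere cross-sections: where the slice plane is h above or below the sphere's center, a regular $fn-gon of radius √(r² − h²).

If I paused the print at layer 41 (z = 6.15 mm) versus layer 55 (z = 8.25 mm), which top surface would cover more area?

layer 55 (z = 8.25 mm)

Layer 41 (z = 6.15): the cube (footprint 13.5×29) is included at this height (area 391.50 mm²); the r=11.5 sphere at (2.5, 12) contributes a regular 12-gon of circumradius √(11.5²−7.65²) = 8.586 (area = (12/2)·8.586²·sin(360°/12) = 221.18 mm²); the r=11.5 cylinder at (14, 6.5) contributes a regular 12-gon of circumradius 11.5 (area = (12/2)·11.500²·sin(360°/12) = 396.75 mm²); Subtracting the remaining from the first: starting from the 13.5×29 cube (391.50 mm²), the r=11.5 sphere at (2.5, 12) partially overlaps it — only the 151.85 mm² overlap (of its 221.18 mm²) is removed, clipping the outline; the r=11.5 cylinder at (14, 6.5) partially overlaps it — only the 88.91 mm² overlap (of its 396.75 mm²) is removed, clipping the outline — area = 150.74 mm². So its area = 150.74 mm². Layer 55 (z = 8.25): the 13.5×29 cube contributes its full rectangle (area 391.50 mm²); the r=11.5 sphere at (2.5, 12) contributes a regular 12-gon of circumradius √(11.5²−9.75²) = 6.098 (area = (12/2)·6.098²·sin(360°/12) = 111.56 mm²); the cylinder at (14, 6.5): section is a regular 12-gon, circumradius r=11.5 (area = (12/2)·11.500²·sin(360°/12) = 396.75 mm²); Subtracting the remaining from the first: starting from the 13.5×29 cube (391.50 mm²), the r=11.5 sphere at (2.5, 12) partially overlaps it — only the 84.60 mm² overlap (of its 111.56 mm²) is removed, clipping the outline; the r=11.5 cylinder at (14, 6.5) partially overlaps it — only the 126.35 mm² overlap (of its 396.75 mm²) is removed, clipping the outline — area = 180.55 mm². So its area = 180.55 mm². Layer 55 is larger (180.55 vs 150.74 mm²).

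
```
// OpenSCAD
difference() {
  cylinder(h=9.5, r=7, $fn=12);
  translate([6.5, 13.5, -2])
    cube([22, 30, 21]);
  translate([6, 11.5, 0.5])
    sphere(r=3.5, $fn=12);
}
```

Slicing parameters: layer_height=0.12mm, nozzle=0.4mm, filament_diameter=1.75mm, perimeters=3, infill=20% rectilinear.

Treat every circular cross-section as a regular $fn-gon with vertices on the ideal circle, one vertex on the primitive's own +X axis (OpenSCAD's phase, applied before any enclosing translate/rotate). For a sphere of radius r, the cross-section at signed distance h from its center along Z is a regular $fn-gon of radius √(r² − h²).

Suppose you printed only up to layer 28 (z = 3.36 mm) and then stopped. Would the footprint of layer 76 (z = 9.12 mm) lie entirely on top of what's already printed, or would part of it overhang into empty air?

entirely on top

Compare the two slices. At z = 3.36: the r=7 cylinder gives a regular 12-gon of circumradius 7 (constant along its height) (area = (12/2)·7.000²·sin(360°/12) = 147.00 mm²); the cube at (6.5, 13.5) (footprint 22×30) is included at this height (area 660.00 mm²); the r=3.5 sphere at (6, 11.5) contributes a regular 12-gon of circumradius √(3.5²−2.86²) = 2.018 (area = (12/2)·2.018²·sin(360°/12) = 12.21 mm²); Taking the first minus the rest: starting from the r=7 cylinder (147.00 mm²), the 22×30 cube at (6.5, 13.5) misses the remaining region (no effect); the r=3.5 sphere at (6, 11.5) misses the remaining region (no effect) — area = 147.00 mm². At z = 9.12: the r=7 cylinder gives a regular 12-gon of circumradius 7 (constant along its height) (area = (12/2)·7.000²·sin(360°/12) = 147.00 mm²); the cube at (6.5, 13.5) is present — its section is the full 22×30 rectangle (area 660.00 mm²); the sphere at (6, 11.5) is absent (|z−center|=8.620 > r=3.5); After the difference (first − rest): starting from the r=7 cylinder (147.00 mm²), the 22×30 cube at (6.5, 13.5) misses the remaining region (no effect) — area = 147.00 mm². Checking containment: the cross-section at z = 9.12 is a subset of the cross-section at z = 3.36.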